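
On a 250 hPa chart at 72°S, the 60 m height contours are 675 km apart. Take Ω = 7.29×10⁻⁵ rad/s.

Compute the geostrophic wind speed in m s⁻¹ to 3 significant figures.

6.29 m s⁻¹

Coriolis parameter at 72°S:
f = 2Ω sin φ = 2 × 7.29×10⁻⁵ × sin 72° = 1.39×10⁻⁴ s⁻¹
Height gradient: |∂Z/∂n| = 60 m / 675000 m = 8.89×10⁻⁵
On a pressure surface, geostrophic balance gives V_g = (g/f)|∂Z/∂n|:
V_g = 9.81 × 8.89×10⁻⁵ / 1.39×10⁻⁴ = 6.29 m/s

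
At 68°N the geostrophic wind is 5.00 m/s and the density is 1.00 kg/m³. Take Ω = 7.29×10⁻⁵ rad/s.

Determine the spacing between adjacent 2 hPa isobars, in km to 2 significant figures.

Coriolis parameter at 68°N:
f = 2Ω sin φ = 2 × 7.29×10⁻⁵ × sin 68° = 1.35×10⁻⁴ s⁻¹
Geostrophic balance rearranged: |∂P/∂n| = f ρ V_g
|∂P/∂n| = 1.35×10⁻⁴ × 1.00 × 5.00 = 6.76×10⁻⁴ Pa/m
Isobar spacing: Δn = ΔP/|∂P/∂n| = 200 Pa / 6.76×10⁻⁴ Pa/m = 295894 m ≈ 300 km

300 km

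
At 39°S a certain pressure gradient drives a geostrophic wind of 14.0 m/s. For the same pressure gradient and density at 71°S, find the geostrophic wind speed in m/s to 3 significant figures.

9.32 m/s

With the same pressure gradient and density, V_g ∝ 1/f ∝ 1/sin φ.
V₂ = V₁ · sin φ₁ / sin φ₂ = 14.0 × sin 39° / sin 71°
V₂ = 14.0 × 0.6293/0.9455 = 9.32 m/s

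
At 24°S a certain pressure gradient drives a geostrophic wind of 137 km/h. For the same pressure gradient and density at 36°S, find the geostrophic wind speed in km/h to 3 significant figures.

With the same pressure gradient and density, V_g ∝ 1/f ∝ 1/sin φ.
V₂ = V₁ · sin φ₁ / sin φ₂ = 137 × sin 24° / sin 36°
V₂ = 137 × 0.4067/0.5878 = 94.8 km/h

94.8 km/h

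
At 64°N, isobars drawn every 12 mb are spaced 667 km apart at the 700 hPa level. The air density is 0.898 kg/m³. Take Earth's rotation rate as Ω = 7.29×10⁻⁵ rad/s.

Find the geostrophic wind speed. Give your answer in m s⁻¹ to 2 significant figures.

Coriolis parameter at 64°N:
f = 2Ω sin φ = 2 × 7.29×10⁻⁵ × sin 64° = 1.31×10⁻⁴ s⁻¹
Pressure gradient: |∂P/∂n| = 1200 Pa / 667000 m = 1.80×10⁻³ Pa/m
Geostrophic balance (pressure-gradient force = Coriolis force):
V_g = (1/(fρ)) |∂P/∂n| = 1.80×10⁻³ / (1.31×10⁻⁴ × 0.898) = 15.3 m/s

15 m s⁻¹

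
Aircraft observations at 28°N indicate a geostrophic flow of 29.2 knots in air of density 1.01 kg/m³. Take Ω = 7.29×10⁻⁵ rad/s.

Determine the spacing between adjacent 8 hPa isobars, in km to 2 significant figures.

770 km

Coriolis parameter at 28°N:
f = 2Ω sin φ = 2 × 7.29×10⁻⁵ × sin 28° = 6.84×10⁻⁵ s⁻¹
Wind speed in SI: 29.2 knots = 15.0 m/s
Geostrophic balance rearranged: |∂P/∂n| = f ρ V_g
|∂P/∂n| = 6.84×10⁻⁵ × 1.01 × 15.0 = 1.04×10⁻³ Pa/m
Isobar spacing: Δn = ΔP/|∂P/∂n| = 800 Pa / 1.04×10⁻³ Pa/m = 770337 m ≈ 770 km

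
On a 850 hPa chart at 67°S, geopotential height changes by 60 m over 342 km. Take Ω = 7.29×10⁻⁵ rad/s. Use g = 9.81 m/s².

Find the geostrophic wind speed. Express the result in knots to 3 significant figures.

24.9 knots

Coriolis parameter at 67°S:
f = 2Ω sin φ = 2 × 7.29×10⁻⁵ × sin 67° = 1.34×10⁻⁴ s⁻¹
Height gradient: |∂Z/∂n| = 60 m / 342000 m = 1.75×10⁻⁴
On a pressure surface, geostrophic balance gives V_g = (g/f)|∂Z/∂n|:
V_g = 9.81 × 1.75×10⁻⁴ / 1.34×10⁻⁴ = 12.8 m/s
Converting: 12.8 m/s × 1.944 = 24.9 knots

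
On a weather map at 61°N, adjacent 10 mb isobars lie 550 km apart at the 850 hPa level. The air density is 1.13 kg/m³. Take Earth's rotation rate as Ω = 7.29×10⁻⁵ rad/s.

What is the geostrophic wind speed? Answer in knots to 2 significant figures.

25 knots

Coriolis parameter at 61°N:
f = 2Ω sin φ = 2 × 7.29×10⁻⁵ × sin 61° = 1.28×10⁻⁴ s⁻¹
Pressure gradient: |∂P/∂n| = 1000 Pa / 550000 m = 1.82×10⁻³ Pa/m
Geostrophic balance (pressure-gradient force = Coriolis force):
V_g = (1/(fρ)) |∂P/∂n| = 1.82×10⁻³ / (1.28×10⁻⁴ × 1.13) = 12.6 m/s
Converting: 12.6 m/s × 1.944 = 25 knots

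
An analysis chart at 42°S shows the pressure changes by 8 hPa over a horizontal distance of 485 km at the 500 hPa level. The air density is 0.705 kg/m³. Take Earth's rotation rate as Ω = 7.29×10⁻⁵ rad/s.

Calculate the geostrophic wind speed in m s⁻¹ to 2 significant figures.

24 m s⁻¹

Coriolis parameter at 42°S:
f = 2Ω sin φ = 2 × 7.29×10⁻⁵ × sin 42° = 9.76×10⁻⁵ s⁻¹
Pressure gradient: |∂P/∂n| = 800 Pa / 485000 m = 1.65×10⁻³ Pa/m
Geostrophic balance (pressure-gradient force = Coriolis force):
V_g = (1/(fρ)) |∂P/∂n| = 1.65×10⁻³ / (9.76×10⁻⁵ × 0.705) = 24.0 m/s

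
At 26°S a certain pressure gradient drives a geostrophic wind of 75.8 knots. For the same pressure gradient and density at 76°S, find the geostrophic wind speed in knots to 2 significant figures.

With the same pressure gradient and density, V_g ∝ 1/f ∝ 1/sin φ.
V₂ = V₁ · sin φ₁ / sin φ₂ = 75.8 × sin 26° / sin 76°
V₂ = 75.8 × 0.4384/0.9703 = 34 knots

34 knots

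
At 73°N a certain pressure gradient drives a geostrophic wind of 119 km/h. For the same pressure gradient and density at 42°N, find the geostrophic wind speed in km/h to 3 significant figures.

With the same pressure gradient and density, V_g ∝ 1/f ∝ 1/sin φ.
V₂ = V₁ · sin φ₁ / sin φ₂ = 119 × sin 73° / sin 42°
V₂ = 119 × 0.9563/0.6691 = 170 km/h

170 km/h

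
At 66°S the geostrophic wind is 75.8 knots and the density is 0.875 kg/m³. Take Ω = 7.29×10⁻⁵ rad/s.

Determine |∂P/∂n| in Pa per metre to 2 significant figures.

Coriolis parameter at 66°S:
f = 2Ω sin φ = 2 × 7.29×10⁻⁵ × sin 66° = 1.33×10⁻⁴ s⁻¹
Wind speed in SI: 75.8 knots = 39.0 m/s
Geostrophic balance rearranged: |∂P/∂n| = f ρ V_g
|∂P/∂n| = 1.33×10⁻⁴ × 0.875 × 39.0 = 4.54×10⁻³ Pa/m

4.5×10⁻³ Pa/m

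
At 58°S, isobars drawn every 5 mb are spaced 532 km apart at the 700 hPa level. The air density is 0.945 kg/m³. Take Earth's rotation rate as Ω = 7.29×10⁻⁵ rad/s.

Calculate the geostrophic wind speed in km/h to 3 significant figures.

29.0 km/h

Coriolis parameter at 58°S:
f = 2Ω sin φ = 2 × 7.29×10⁻⁵ × sin 58° = 1.24×10⁻⁴ s⁻¹
Pressure gradient: |∂P/∂n| = 500 Pa / 532000 m = 9.40×10⁻⁴ Pa/m
Geostrophic balance (pressure-gradient force = Coriolis force):
V_g = (1/(fρ)) |∂P/∂n| = 9.40×10⁻⁴ / (1.24×10⁻⁴ × 0.945) = 8.04 m/s
Converting: 8.04 m/s × 3.6 = 29.0 km/h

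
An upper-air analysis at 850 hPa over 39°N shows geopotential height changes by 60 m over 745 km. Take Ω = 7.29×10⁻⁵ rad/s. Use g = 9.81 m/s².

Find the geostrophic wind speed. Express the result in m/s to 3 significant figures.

Coriolis parameter at 39°N:
f = 2Ω sin φ = 2 × 7.29×10⁻⁵ × sin 39° = 9.18×10⁻⁵ s⁻¹
Height gradient: |∂Z/∂n| = 60 m / 745000 m = 8.05×10⁻⁵
On a pressure surface, geostrophic balance gives V_g = (g/f)|∂Z/∂n|:
V_g = 9.81 × 8.05×10⁻⁵ / 9.18×10⁻⁵ = 8.61 m/s

8.61 m/s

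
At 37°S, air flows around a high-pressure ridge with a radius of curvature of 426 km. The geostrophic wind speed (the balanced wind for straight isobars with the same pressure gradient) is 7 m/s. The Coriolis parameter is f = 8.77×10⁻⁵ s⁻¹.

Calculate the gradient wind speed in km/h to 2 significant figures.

34 km/h

Around a high, pressure-gradient force acts outward with centrifugal, so Coriolis balances both:
fV = (1/ρ)|∂P/∂n| + V²/R  →  V² − fR·V + fR·V_g = 0
With fR = 8.77×10⁻⁵ × 426×10³ m = 37.4 m/s:
V = [fR − √((fR)² − 4 fR V_g)]/2 = [37.4 − √(37.4² − 4×37.4×7)]/2 = 9.33 m/s
Supergeostrophic (V > V_g = 7 m/s), as expected around a high.
Converting: 9.33 m/s × 3.6 = 34 km/h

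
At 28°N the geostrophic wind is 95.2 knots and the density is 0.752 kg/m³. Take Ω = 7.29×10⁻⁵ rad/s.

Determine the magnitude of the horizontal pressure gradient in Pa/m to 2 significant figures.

2.5×10⁻³ Pa/m

Coriolis parameter at 28°N:
f = 2Ω sin φ = 2 × 7.29×10⁻⁵ × sin 28° = 6.84×10⁻⁵ s⁻¹
Wind speed in SI: 95.2 knots = 49.0 m/s
Geostrophic balance rearranged: |∂P/∂n| = f ρ V_g
|∂P/∂n| = 6.84×10⁻⁵ × 0.752 × 49.0 = 2.52×10⁻³ Pa/m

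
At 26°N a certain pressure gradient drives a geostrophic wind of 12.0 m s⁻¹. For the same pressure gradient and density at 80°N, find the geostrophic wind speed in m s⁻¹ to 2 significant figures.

5.3 m s⁻¹

With the same pressure gradient and density, V_g ∝ 1/f ∝ 1/sin φ.
V₂ = V₁ · sin φ₁ / sin φ₂ = 12.0 × sin 26° / sin 80°
V₂ = 12.0 × 0.4384/0.9848 = 5.3 m s⁻¹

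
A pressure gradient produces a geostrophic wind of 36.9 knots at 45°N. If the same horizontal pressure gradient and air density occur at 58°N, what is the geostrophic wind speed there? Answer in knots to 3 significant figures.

30.8 knots

With the same pressure gradient and density, V_g ∝ 1/f ∝ 1/sin φ.
V₂ = V₁ · sin φ₁ / sin φ₂ = 36.9 × sin 45° / sin 58°
V₂ = 36.9 × 0.7071/0.8480 = 30.8 knots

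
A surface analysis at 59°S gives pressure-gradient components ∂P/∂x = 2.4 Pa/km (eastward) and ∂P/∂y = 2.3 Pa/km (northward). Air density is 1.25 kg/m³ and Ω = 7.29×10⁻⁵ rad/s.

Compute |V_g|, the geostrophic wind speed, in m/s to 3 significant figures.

21.3 m/s

Coriolis parameter at 59°S:
f = 2Ω sin φ = 2 × 7.29×10⁻⁵ × sin 59° = 1.25×10⁻⁴ s⁻¹
In the Southern Hemisphere f is negative: f = −1.25×10⁻⁴ s⁻¹.
Component geostrophic relations (x east, y north):
u_g = −(1/(fρ)) ∂P/∂y,  v_g = (1/(fρ)) ∂P/∂x
u_g = −(2.3×10⁻³)/(−1.25×10⁻⁴ × 1.25) = 14.7 m/s;  v_g = (2.4×10⁻³)/(−1.25×10⁻⁴ × 1.25) = −15.4 m/s
|V_g| = √(u_g² + v_g²) = 21.3 m/s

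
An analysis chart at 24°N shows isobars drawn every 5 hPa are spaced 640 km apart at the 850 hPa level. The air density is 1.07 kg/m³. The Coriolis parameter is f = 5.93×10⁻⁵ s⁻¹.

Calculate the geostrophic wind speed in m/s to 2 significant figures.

Pressure gradient: |∂P/∂n| = 500 Pa / 640000 m = 7.81×10⁻⁴ Pa/m
Geostrophic balance (pressure-gradient force = Coriolis force):
V_g = (1/(fρ)) |∂P/∂n| = 7.81×10⁻⁴ / (5.93×10⁻⁵ × 1.07) = 12.3 m/s

12 m/s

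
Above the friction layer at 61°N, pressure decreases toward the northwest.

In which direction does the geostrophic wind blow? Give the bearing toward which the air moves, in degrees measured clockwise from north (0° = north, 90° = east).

The pressure-gradient force points toward the northwest (bearing 315°).
Geostrophic balance: in the Northern Hemisphere the Coriolis force deflects motion to the right, so the geostrophic wind blows 90° to the right of the pressure-gradient force (low pressure on the left).
Rotating 315° by 90° clockwise gives 045° — the wind blows toward the northeast.

045°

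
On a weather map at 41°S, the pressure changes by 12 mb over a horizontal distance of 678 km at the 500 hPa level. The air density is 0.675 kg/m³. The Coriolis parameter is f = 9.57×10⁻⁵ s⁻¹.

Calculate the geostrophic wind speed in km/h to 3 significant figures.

98.6 km/h

Pressure gradient: |∂P/∂n| = 1200 Pa / 678000 m = 1.77×10⁻³ Pa/m
Geostrophic balance (pressure-gradient force = Coriolis force):
V_g = (1/(fρ)) |∂P/∂n| = 1.77×10⁻³ / (9.57×10⁻⁵ × 0.675) = 27.4 m/s
Converting: 27.4 m/s × 3.6 = 98.6 km/h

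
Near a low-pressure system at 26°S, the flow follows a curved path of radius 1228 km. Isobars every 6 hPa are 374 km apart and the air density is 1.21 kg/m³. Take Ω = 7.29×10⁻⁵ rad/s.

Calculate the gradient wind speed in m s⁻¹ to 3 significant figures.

Coriolis parameter at 26°S:
f = 2Ω sin φ = 2 × 7.29×10⁻⁵ × sin 26° = 6.39×10⁻⁵ s⁻¹
Pressure gradient: |∂P/∂n| = 600 Pa / 374000 m = 1.60×10⁻³ Pa/m
Geostrophic speed: V_g = |∂P/∂n|/(fρ) = 1.60×10⁻³/(6.39×10⁻⁵ × 1.21) = 20.7 m/s
Around a low, centrifugal force acts outward with Coriolis, so pressure-gradient force balances both:
(1/ρ)|∂P/∂n| = fV + V²/R  →  V² + fR·V − fR·V_g = 0
With fR = 6.39×10⁻⁵ × 1228×10³ m = 78.5 m/s:
V = [−fR + √((fR)² + 4 fR V_g)]/2 = [−78.5 + √(78.5² + 4×78.5×20.7)]/2 = 17 m/s
Subgeostrophic (V < V_g = 20.7 m/s), as expected around a low.

17.0 m s⁻¹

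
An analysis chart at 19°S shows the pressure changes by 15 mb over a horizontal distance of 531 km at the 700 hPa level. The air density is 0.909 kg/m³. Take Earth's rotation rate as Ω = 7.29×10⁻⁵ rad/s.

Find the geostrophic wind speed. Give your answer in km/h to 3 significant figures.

236 km/h

Coriolis parameter at 19°S:
f = 2Ω sin φ = 2 × 7.29×10⁻⁵ × sin 19° = 4.75×10⁻⁵ s⁻¹
Pressure gradient: |∂P/∂n| = 1500 Pa / 531000 m = 2.82×10⁻³ Pa/m
Geostrophic balance (pressure-gradient force = Coriolis force):
V_g = (1/(fρ)) |∂P/∂n| = 2.82×10⁻³ / (4.75×10⁻⁵ × 0.909) = 65.5 m/s
Converting: 65.5 m/s × 3.6 = 236 km/h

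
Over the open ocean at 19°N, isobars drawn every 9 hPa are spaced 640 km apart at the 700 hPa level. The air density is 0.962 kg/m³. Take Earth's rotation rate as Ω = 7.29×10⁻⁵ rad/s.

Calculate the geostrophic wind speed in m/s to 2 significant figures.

Coriolis parameter at 19°N:
f = 2Ω sin φ = 2 × 7.29×10⁻⁵ × sin 19° = 4.75×10⁻⁵ s⁻¹
Pressure gradient: |∂P/∂n| = 900 Pa / 640000 m = 1.41×10⁻³ Pa/m
Geostrophic balance (pressure-gradient force = Coriolis force):
V_g = (1/(fρ)) |∂P/∂n| = 1.41×10⁻³ / (4.75×10⁻⁵ × 0.962) = 30.8 m/s

31 m/s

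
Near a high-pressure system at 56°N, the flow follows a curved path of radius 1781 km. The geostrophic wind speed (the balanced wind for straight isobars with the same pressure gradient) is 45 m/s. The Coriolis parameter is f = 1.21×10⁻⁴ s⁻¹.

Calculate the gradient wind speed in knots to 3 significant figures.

Around a high, pressure-gradient force acts outward with centrifugal, so Coriolis balances both:
fV = (1/ρ)|∂P/∂n| + V²/R  →  V² − fR·V + fR·V_g = 0
With fR = 1.21×10⁻⁴ × 1781×10³ m = 216 m/s:
V = [fR − √((fR)² − 4 fR V_g)]/2 = [216 − √(216² − 4×216×45)]/2 = 64 m/s
Supergeostrophic (V > V_g = 45 m/s), as expected around a high.
Converting: 64 m/s × 1.944 = 124 knots

124 knots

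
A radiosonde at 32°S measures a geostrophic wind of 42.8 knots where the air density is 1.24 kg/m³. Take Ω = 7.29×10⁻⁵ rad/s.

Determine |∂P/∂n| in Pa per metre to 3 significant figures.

2.11×10⁻³ Pa/m

Coriolis parameter at 32°S:
f = 2Ω sin φ = 2 × 7.29×10⁻⁵ × sin 32° = 7.73×10⁻⁵ s⁻¹
Wind speed in SI: 42.8 knots = 22.0 m/s
Geostrophic balance rearranged: |∂P/∂n| = f ρ V_g
|∂P/∂n| = 7.73×10⁻⁵ × 1.24 × 22.0 = 2.11×10⁻³ Pa/m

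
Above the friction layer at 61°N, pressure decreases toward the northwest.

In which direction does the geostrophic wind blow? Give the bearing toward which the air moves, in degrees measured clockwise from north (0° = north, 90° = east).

045°

The pressure-gradient force points toward the northwest (bearing 315°).
Geostrophic balance: in the Northern Hemisphere the Coriolis force deflects motion to the right, so the geostrophic wind blows 90° to the right of the pressure-gradient force (low pressure on the left).
Rotating 315° by 90° clockwise gives 045° — the wind blows toward the northeast.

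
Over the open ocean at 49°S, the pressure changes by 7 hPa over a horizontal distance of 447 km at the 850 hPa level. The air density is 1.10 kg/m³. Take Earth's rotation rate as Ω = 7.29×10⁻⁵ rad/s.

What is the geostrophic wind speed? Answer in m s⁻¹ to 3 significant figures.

Coriolis parameter at 49°S:
f = 2Ω sin φ = 2 × 7.29×10⁻⁵ × sin 49° = 1.10×10⁻⁴ s⁻¹
Pressure gradient: |∂P/∂n| = 700 Pa / 447000 m = 1.57×10⁻³ Pa/m
Geostrophic balance (pressure-gradient force = Coriolis force):
V_g = (1/(fρ)) |∂P/∂n| = 1.57×10⁻³ / (1.10×10⁻⁴ × 1.10) = 12.9 m/s

12.9 m s⁻¹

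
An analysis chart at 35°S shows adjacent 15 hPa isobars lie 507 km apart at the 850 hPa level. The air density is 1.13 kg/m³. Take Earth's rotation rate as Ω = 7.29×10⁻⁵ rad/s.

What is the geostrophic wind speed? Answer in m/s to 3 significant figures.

31.3 m/s

Coriolis parameter at 35°S:
f = 2Ω sin φ = 2 × 7.29×10⁻⁵ × sin 35° = 8.36×10⁻⁵ s⁻¹
Pressure gradient: |∂P/∂n| = 1500 Pa / 507000 m = 2.96×10⁻³ Pa/m
Geostrophic balance (pressure-gradient force = Coriolis force):
V_g = (1/(fρ)) |∂P/∂n| = 2.96×10⁻³ / (8.36×10⁻⁵ × 1.13) = 31.3 m/s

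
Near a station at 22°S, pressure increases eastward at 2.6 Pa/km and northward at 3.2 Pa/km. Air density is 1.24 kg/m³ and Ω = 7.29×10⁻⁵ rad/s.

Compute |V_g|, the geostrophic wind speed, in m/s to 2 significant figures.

Coriolis parameter at 22°S:
f = 2Ω sin φ = 2 × 7.29×10⁻⁵ × sin 22° = 5.46×10⁻⁵ s⁻¹
In the Southern Hemisphere f is negative: f = −5.46×10⁻⁵ s⁻¹.
Component geostrophic relations (x east, y north):
u_g = −(1/(fρ)) ∂P/∂y,  v_g = (1/(fρ)) ∂P/∂x
u_g = −(3.2×10⁻³)/(−5.46×10⁻⁵ × 1.24) = 47.2 m/s;  v_g = (2.6×10⁻³)/(−5.46×10⁻⁵ × 1.24) = −38.4 m/s
|V_g| = √(u_g² + v_g²) = 60.9 m/s

61 m/s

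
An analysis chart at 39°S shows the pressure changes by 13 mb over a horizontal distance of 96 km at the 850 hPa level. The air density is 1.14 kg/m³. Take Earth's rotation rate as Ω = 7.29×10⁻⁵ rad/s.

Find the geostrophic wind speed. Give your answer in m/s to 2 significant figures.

Coriolis parameter at 39°S:
f = 2Ω sin φ = 2 × 7.29×10⁻⁵ × sin 39° = 9.18×10⁻⁵ s⁻¹
Pressure gradient: |∂P/∂n| = 1300 Pa / 96000 m = 1.35×10⁻² Pa/m
Geostrophic balance (pressure-gradient force = Coriolis force):
V_g = (1/(fρ)) |∂P/∂n| = 1.35×10⁻² / (9.18×10⁻⁵ × 1.14) = 129 m/s

130 m/s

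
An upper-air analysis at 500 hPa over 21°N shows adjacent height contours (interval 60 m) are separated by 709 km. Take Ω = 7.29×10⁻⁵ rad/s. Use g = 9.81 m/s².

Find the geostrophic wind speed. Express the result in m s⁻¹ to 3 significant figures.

15.9 m s⁻¹

Coriolis parameter at 21°N:
f = 2Ω sin φ = 2 × 7.29×10⁻⁵ × sin 21° = 5.23×10⁻⁵ s⁻¹
Height gradient: |∂Z/∂n| = 60 m / 709000 m = 8.46×10⁻⁵
On a pressure surface, geostrophic balance gives V_g = (g/f)|∂Z/∂n|:
V_g = 9.81 × 8.46×10⁻⁵ / 5.23×10⁻⁵ = 15.9 m/s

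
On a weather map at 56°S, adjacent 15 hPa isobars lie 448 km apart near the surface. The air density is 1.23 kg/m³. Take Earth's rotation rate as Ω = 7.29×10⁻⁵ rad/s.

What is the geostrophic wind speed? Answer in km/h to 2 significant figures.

Coriolis parameter at 56°S:
f = 2Ω sin φ = 2 × 7.29×10⁻⁵ × sin 56° = 1.21×10⁻⁴ s⁻¹
Pressure gradient: |∂P/∂n| = 1500 Pa / 448000 m = 3.35×10⁻³ Pa/m
Geostrophic balance (pressure-gradient force = Coriolis force):
V_g = (1/(fρ)) |∂P/∂n| = 3.35×10⁻³ / (1.21×10⁻⁴ × 1.23) = 22.5 m/s
Converting: 22.5 m/s × 3.6 = 81 km/h

81 km/h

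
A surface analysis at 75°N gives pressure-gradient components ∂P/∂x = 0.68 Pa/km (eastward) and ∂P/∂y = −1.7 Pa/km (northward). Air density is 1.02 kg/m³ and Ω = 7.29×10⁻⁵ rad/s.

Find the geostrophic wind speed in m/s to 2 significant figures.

Coriolis parameter at 75°N:
f = 2Ω sin φ = 2 × 7.29×10⁻⁵ × sin 75° = 1.41×10⁻⁴ s⁻¹
Component geostrophic relations (x east, y north):
u_g = −(1/(fρ)) ∂P/∂y,  v_g = (1/(fρ)) ∂P/∂x
u_g = −(−1.7×10⁻³)/(1.41×10⁻⁴ × 1.02) = 11.8 m/s;  v_g = (0.68×10⁻³)/(1.41×10⁻⁴ × 1.02) = 4.73 m/s
|V_g| = √(u_g² + v_g²) = 12.7 m/s

13 m/s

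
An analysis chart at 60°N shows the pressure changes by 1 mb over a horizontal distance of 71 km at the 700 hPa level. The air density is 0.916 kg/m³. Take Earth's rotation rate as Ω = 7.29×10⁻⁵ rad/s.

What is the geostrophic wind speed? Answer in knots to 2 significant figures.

24 knots

Coriolis parameter at 60°N:
f = 2Ω sin φ = 2 × 7.29×10⁻⁵ × sin 60° = 1.26×10⁻⁴ s⁻¹
Pressure gradient: |∂P/∂n| = 100 Pa / 71000 m = 1.41×10⁻³ Pa/m
Geostrophic balance (pressure-gradient force = Coriolis force):
V_g = (1/(fρ)) |∂P/∂n| = 1.41×10⁻³ / (1.26×10⁻⁴ × 0.916) = 12.2 m/s
Converting: 12.2 m/s × 1.944 = 24 knots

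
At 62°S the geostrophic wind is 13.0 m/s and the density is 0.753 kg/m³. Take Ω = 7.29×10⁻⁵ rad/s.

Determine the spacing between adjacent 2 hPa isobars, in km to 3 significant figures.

Coriolis parameter at 62°S:
f = 2Ω sin φ = 2 × 7.29×10⁻⁵ × sin 62° = 1.29×10⁻⁴ s⁻¹
Geostrophic balance rearranged: |∂P/∂n| = f ρ V_g
|∂P/∂n| = 1.29×10⁻⁴ × 0.753 × 13.0 = 1.26×10⁻³ Pa/m
Isobar spacing: Δn = ΔP/|∂P/∂n| = 200 Pa / 1.26×10⁻³ Pa/m = 158708 m ≈ 159 km

159 km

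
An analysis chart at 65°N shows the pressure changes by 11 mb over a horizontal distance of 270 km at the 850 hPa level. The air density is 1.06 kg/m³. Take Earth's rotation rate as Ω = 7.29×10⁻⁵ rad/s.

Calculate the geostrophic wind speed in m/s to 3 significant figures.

29.1 m/s

Coriolis parameter at 65°N:
f = 2Ω sin φ = 2 × 7.29×10⁻⁵ × sin 65° = 1.32×10⁻⁴ s⁻¹
Pressure gradient: |∂P/∂n| = 1100 Pa / 270000 m = 4.07×10⁻³ Pa/m
Geostrophic balance (pressure-gradient force = Coriolis force):
V_g = (1/(fρ)) |∂P/∂n| = 4.07×10⁻³ / (1.32×10⁻⁴ × 1.06) = 29.1 m/s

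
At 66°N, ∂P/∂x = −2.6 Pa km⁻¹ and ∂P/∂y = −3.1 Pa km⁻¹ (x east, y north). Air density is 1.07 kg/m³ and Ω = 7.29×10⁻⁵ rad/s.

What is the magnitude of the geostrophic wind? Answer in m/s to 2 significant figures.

Coriolis parameter at 66°N:
f = 2Ω sin φ = 2 × 7.29×10⁻⁵ × sin 66° = 1.33×10⁻⁴ s⁻¹
Component geostrophic relations (x east, y north):
u_g = −(1/(fρ)) ∂P/∂y,  v_g = (1/(fρ)) ∂P/∂x
u_g = −(−3.1×10⁻³)/(1.33×10⁻⁴ × 1.07) = 21.8 m/s;  v_g = (−2.6×10⁻³)/(1.33×10⁻⁴ × 1.07) = −18.2 m/s
|V_g| = √(u_g² + v_g²) = 28.4 m/s

28 m/s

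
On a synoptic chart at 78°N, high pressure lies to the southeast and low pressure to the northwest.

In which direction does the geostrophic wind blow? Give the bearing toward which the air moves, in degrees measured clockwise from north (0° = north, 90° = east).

045°

The pressure-gradient force points toward the northwest (bearing 315°).
Geostrophic balance: in the Northern Hemisphere the Coriolis force deflects motion to the right, so the geostrophic wind blows 90° to the right of the pressure-gradient force (low pressure on the left).
Rotating 315° by 90° clockwise gives 045° — the wind blows toward the northeast.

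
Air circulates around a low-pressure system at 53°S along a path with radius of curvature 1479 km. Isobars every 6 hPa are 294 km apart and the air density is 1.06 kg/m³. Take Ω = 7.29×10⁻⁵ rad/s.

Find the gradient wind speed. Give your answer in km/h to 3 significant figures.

54.7 km/h

Coriolis parameter at 53°S:
f = 2Ω sin φ = 2 × 7.29×10⁻⁵ × sin 53° = 1.16×10⁻⁴ s⁻¹
Pressure gradient: |∂P/∂n| = 600 Pa / 294000 m = 2.04×10⁻³ Pa/m
Geostrophic speed: V_g = |∂P/∂n|/(fρ) = 2.04×10⁻³/(1.16×10⁻⁴ × 1.06) = 16.5 m/s
Around a low, centrifugal force acts outward with Coriolis, so pressure-gradient force balances both:
(1/ρ)|∂P/∂n| = fV + V²/R  →  V² + fR·V − fR·V_g = 0
With fR = 1.16×10⁻⁴ × 1479×10³ m = 172 m/s:
V = [−fR + √((fR)² + 4 fR V_g)]/2 = [−172 + √(172² + 4×172×16.5)]/2 = 15.2 m/s
Subgeostrophic (V < V_g = 16.5 m/s), as expected around a low.
Converting: 15.2 m/s × 3.6 = 54.7 km/h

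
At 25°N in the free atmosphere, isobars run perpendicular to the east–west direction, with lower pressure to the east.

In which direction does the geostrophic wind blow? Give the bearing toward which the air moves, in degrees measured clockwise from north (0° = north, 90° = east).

180°

The pressure-gradient force points toward the east (bearing 090°).
Geostrophic balance: in the Northern Hemisphere the Coriolis force deflects motion to the right, so the geostrophic wind blows 90° to the right of the pressure-gradient force (low pressure on the left).
Rotating 090° by 90° clockwise gives 180° — the wind blows toward the south.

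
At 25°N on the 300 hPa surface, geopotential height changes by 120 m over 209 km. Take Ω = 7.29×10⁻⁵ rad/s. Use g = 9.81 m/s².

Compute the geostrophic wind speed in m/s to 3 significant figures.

91.4 m/s

Coriolis parameter at 25°N:
f = 2Ω sin φ = 2 × 7.29×10⁻⁵ × sin 25° = 6.16×10⁻⁵ s⁻¹
Height gradient: |∂Z/∂n| = 120 m / 209000 m = 5.74×10⁻⁴
On a pressure surface, geostrophic balance gives V_g = (g/f)|∂Z/∂n|:
V_g = 9.81 × 5.74×10⁻⁴ / 6.16×10⁻⁵ = 91.4 m/s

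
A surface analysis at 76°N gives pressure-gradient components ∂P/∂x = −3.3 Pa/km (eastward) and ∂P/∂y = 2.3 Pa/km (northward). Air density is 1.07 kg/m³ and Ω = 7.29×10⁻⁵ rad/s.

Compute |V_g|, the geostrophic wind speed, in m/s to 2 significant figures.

Coriolis parameter at 76°N:
f = 2Ω sin φ = 2 × 7.29×10⁻⁵ × sin 76° = 1.41×10⁻⁴ s⁻¹
Component geostrophic relations (x east, y north):
u_g = −(1/(fρ)) ∂P/∂y,  v_g = (1/(fρ)) ∂P/∂x
u_g = −(2.3×10⁻³)/(1.41×10⁻⁴ × 1.07) = −15.2 m/s;  v_g = (−3.3×10⁻³)/(1.41×10⁻⁴ × 1.07) = −21.8 m/s
|V_g| = √(u_g² + v_g²) = 26.6 m/s

27 m/s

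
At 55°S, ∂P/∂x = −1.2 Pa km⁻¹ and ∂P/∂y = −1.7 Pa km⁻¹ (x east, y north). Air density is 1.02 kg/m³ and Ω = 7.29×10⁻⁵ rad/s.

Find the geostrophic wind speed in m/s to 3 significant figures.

Coriolis parameter at 55°S:
f = 2Ω sin φ = 2 × 7.29×10⁻⁵ × sin 55° = 1.19×10⁻⁴ s⁻¹
In the Southern Hemisphere f is negative: f = −1.19×10⁻⁴ s⁻¹.
Component geostrophic relations (x east, y north):
u_g = −(1/(fρ)) ∂P/∂y,  v_g = (1/(fρ)) ∂P/∂x
u_g = −(−1.7×10⁻³)/(−1.19×10⁻⁴ × 1.02) = −14.0 m/s;  v_g = (−1.2×10⁻³)/(−1.19×10⁻⁴ × 1.02) = 9.85 m/s
|V_g| = √(u_g² + v_g²) = 17.1 m/s

17.1 m/s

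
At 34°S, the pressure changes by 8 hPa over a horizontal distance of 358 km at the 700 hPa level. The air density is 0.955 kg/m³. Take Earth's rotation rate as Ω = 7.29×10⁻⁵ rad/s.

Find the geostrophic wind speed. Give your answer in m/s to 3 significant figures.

Coriolis parameter at 34°S:
f = 2Ω sin φ = 2 × 7.29×10⁻⁵ × sin 34° = 8.15×10⁻⁵ s⁻¹
Pressure gradient: |∂P/∂n| = 800 Pa / 358000 m = 2.23×10⁻³ Pa/m
Geostrophic balance (pressure-gradient force = Coriolis force):
V_g = (1/(fρ)) |∂P/∂n| = 2.23×10⁻³ / (8.15×10⁻⁵ × 0.955) = 28.7 m/s

28.7 m/s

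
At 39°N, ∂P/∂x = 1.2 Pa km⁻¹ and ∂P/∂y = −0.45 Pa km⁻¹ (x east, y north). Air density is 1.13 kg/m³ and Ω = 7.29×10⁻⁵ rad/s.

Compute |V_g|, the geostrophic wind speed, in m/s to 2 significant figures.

Coriolis parameter at 39°N:
f = 2Ω sin φ = 2 × 7.29×10⁻⁵ × sin 39° = 9.18×10⁻⁵ s⁻¹
Component geostrophic relations (x east, y north):
u_g = −(1/(fρ)) ∂P/∂y,  v_g = (1/(fρ)) ∂P/∂x
u_g = −(−0.45×10⁻³)/(9.18×10⁻⁵ × 1.13) = 4.34 m/s;  v_g = (1.2×10⁻³)/(9.18×10⁻⁵ × 1.13) = 11.6 m/s
|V_g| = √(u_g² + v_g²) = 12.4 m/s

12 m/s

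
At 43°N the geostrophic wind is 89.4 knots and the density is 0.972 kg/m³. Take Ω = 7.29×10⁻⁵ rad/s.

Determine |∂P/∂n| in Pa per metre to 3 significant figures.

4.45×10⁻³ Pa/m

Coriolis parameter at 43°N:
f = 2Ω sin φ = 2 × 7.29×10⁻⁵ × sin 43° = 9.94×10⁻⁵ s⁻¹
Wind speed in SI: 89.4 knots = 46.0 m/s
Geostrophic balance rearranged: |∂P/∂n| = f ρ V_g
|∂P/∂n| = 9.94×10⁻⁵ × 0.972 × 46.0 = 4.45×10⁻³ Pa/m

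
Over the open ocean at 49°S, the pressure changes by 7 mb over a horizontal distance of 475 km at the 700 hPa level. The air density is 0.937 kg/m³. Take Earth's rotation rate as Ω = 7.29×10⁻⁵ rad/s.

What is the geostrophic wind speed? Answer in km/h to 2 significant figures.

51 km/h

Coriolis parameter at 49°S:
f = 2Ω sin φ = 2 × 7.29×10⁻⁵ × sin 49° = 1.10×10⁻⁴ s⁻¹
Pressure gradient: |∂P/∂n| = 700 Pa / 475000 m = 1.47×10⁻³ Pa/m
Geostrophic balance (pressure-gradient force = Coriolis force):
V_g = (1/(fρ)) |∂P/∂n| = 1.47×10⁻³ / (1.10×10⁻⁴ × 0.937) = 14.3 m/s
Converting: 14.3 m/s × 3.6 = 51 km/h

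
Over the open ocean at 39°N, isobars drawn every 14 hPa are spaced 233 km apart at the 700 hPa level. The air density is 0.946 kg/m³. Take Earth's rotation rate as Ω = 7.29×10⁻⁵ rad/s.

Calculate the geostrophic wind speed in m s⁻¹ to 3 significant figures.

Coriolis parameter at 39°N:
f = 2Ω sin φ = 2 × 7.29×10⁻⁵ × sin 39° = 9.18×10⁻⁵ s⁻¹
Pressure gradient: |∂P/∂n| = 1400 Pa / 233000 m = 6.01×10⁻³ Pa/m
Geostrophic balance (pressure-gradient force = Coriolis force):
V_g = (1/(fρ)) |∂P/∂n| = 6.01×10⁻³ / (9.18×10⁻⁵ × 0.946) = 69.2 m/s

69.2 m s⁻¹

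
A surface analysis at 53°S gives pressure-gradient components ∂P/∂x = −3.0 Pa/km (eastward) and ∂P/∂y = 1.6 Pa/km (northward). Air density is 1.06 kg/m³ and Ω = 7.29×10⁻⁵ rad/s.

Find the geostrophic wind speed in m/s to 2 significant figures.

Coriolis parameter at 53°S:
f = 2Ω sin φ = 2 × 7.29×10⁻⁵ × sin 53° = 1.16×10⁻⁴ s⁻¹
In the Southern Hemisphere f is negative: f = −1.16×10⁻⁴ s⁻¹.
Component geostrophic relations (x east, y north):
u_g = −(1/(fρ)) ∂P/∂y,  v_g = (1/(fρ)) ∂P/∂x
u_g = −(1.6×10⁻³)/(−1.16×10⁻⁴ × 1.06) = 13.0 m/s;  v_g = (−3.0×10⁻³)/(−1.16×10⁻⁴ × 1.06) = 24.3 m/s
|V_g| = √(u_g² + v_g²) = 27.5 m/s

28 m/s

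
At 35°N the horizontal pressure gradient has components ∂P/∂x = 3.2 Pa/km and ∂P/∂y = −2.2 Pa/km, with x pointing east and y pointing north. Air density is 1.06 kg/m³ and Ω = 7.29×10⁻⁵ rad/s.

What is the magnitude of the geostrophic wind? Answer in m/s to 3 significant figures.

Coriolis parameter at 35°N:
f = 2Ω sin φ = 2 × 7.29×10⁻⁵ × sin 35° = 8.36×10⁻⁵ s⁻¹
Component geostrophic relations (x east, y north):
u_g = −(1/(fρ)) ∂P/∂y,  v_g = (1/(fρ)) ∂P/∂x
u_g = −(−2.2×10⁻³)/(8.36×10⁻⁵ × 1.06) = 24.8 m/s;  v_g = (3.2×10⁻³)/(8.36×10⁻⁵ × 1.06) = 36.1 m/s
|V_g| = √(u_g² + v_g²) = 43.8 m/s

43.8 m/s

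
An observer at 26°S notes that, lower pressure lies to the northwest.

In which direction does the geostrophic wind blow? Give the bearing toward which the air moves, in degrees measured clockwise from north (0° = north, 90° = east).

225°

The pressure-gradient force points toward the northwest (bearing 315°).
Geostrophic balance: in the Southern Hemisphere the Coriolis force deflects motion to the left, so the geostrophic wind blows 90° to the left of the pressure-gradient force (low pressure on the right).
Rotating 315° by 90° counterclockwise gives 225° — the wind blows toward the southwest.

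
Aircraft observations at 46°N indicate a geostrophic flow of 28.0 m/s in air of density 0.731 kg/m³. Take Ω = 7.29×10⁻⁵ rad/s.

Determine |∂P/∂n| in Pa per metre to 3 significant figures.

2.15×10⁻³ Pa/m

Coriolis parameter at 46°N:
f = 2Ω sin φ = 2 × 7.29×10⁻⁵ × sin 46° = 1.05×10⁻⁴ s⁻¹
Geostrophic balance rearranged: |∂P/∂n| = f ρ V_g
|∂P/∂n| = 1.05×10⁻⁴ × 0.731 × 28.0 = 2.15×10⁻³ Pa/m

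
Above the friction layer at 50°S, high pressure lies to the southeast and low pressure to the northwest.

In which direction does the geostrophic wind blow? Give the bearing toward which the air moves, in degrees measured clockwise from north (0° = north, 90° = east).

225°

The pressure-gradient force points toward the northwest (bearing 315°).
Geostrophic balance: in the Southern Hemisphere the Coriolis force deflects motion to the left, so the geostrophic wind blows 90° to the left of the pressure-gradient force (low pressure on the right).
Rotating 315° by 90° counterclockwise gives 225° — the wind blows toward the southwest.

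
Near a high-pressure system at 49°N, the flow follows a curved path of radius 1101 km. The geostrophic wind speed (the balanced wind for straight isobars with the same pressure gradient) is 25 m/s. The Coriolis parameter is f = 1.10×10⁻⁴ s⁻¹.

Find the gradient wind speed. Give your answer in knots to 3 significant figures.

Around a high, pressure-gradient force acts outward with centrifugal, so Coriolis balances both:
fV = (1/ρ)|∂P/∂n| + V²/R  →  V² − fR·V + fR·V_g = 0
With fR = 1.10×10⁻⁴ × 1101×10³ m = 121 m/s:
V = [fR − √((fR)² − 4 fR V_g)]/2 = [121 − √(121² − 4×121×25)]/2 = 35.3 m/s
Supergeostrophic (V > V_g = 25 m/s), as expected around a high.
Converting: 35.3 m/s × 1.944 = 68.6 knots

68.6 knots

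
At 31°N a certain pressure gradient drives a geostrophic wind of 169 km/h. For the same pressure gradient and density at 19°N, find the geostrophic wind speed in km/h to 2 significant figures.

270 km/h

With the same pressure gradient and density, V_g ∝ 1/f ∝ 1/sin φ.
V₂ = V₁ · sin φ₁ / sin φ₂ = 169 × sin 31° / sin 19°
V₂ = 169 × 0.5150/0.3256 = 270 km/h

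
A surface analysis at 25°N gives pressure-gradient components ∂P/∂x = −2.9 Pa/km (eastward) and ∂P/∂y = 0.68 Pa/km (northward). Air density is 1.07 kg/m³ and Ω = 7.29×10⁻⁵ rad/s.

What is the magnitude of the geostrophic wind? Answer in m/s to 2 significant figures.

45 m/s

Coriolis parameter at 25°N:
f = 2Ω sin φ = 2 × 7.29×10⁻⁵ × sin 25° = 6.16×10⁻⁵ s⁻¹
Component geostrophic relations (x east, y north):
u_g = −(1/(fρ)) ∂P/∂y,  v_g = (1/(fρ)) ∂P/∂x
u_g = −(0.68×10⁻³)/(6.16×10⁻⁵ × 1.07) = −10.3 m/s;  v_g = (−2.9×10⁻³)/(6.16×10⁻⁵ × 1.07) = −44.0 m/s
|V_g| = √(u_g² + v_g²) = 45.2 m/s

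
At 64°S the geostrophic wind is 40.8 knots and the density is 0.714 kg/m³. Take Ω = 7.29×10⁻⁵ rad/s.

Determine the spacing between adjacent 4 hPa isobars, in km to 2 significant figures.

200 km

Coriolis parameter at 64°S:
f = 2Ω sin φ = 2 × 7.29×10⁻⁵ × sin 64° = 1.31×10⁻⁴ s⁻¹
Wind speed in SI: 40.8 knots = 21.0 m/s
Geostrophic balance rearranged: |∂P/∂n| = f ρ V_g
|∂P/∂n| = 1.31×10⁻⁴ × 0.714 × 21.0 = 1.96×10⁻³ Pa/m
Isobar spacing: Δn = ΔP/|∂P/∂n| = 400 Pa / 1.96×10⁻³ Pa/m = 203679 m ≈ 200 km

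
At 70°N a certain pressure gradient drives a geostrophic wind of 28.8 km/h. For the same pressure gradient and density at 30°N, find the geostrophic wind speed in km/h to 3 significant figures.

54.1 km/h

With the same pressure gradient and density, V_g ∝ 1/f ∝ 1/sin φ.
V₂ = V₁ · sin φ₁ / sin φ₂ = 28.8 × sin 70° / sin 30°
V₂ = 28.8 × 0.9397/0.5000 = 54.1 km/h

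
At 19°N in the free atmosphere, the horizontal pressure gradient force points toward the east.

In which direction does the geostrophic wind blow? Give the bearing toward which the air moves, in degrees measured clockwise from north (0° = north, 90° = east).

The pressure-gradient force points toward the east (bearing 090°).
Geostrophic balance: in the Northern Hemisphere the Coriolis force deflects motion to the right, so the geostrophic wind blows 90° to the right of the pressure-gradient force (low pressure on the left).
Rotating 090° by 90° clockwise gives 180° — the wind blows toward the south.

180°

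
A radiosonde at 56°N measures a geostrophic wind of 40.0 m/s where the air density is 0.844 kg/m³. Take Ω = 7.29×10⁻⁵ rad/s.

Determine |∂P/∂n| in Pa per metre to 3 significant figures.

4.08×10⁻³ Pa/m

Coriolis parameter at 56°N:
f = 2Ω sin φ = 2 × 7.29×10⁻⁵ × sin 56° = 1.21×10⁻⁴ s⁻¹
Geostrophic balance rearranged: |∂P/∂n| = f ρ V_g
|∂P/∂n| = 1.21×10⁻⁴ × 0.844 × 40.0 = 4.08×10⁻³ Pa/m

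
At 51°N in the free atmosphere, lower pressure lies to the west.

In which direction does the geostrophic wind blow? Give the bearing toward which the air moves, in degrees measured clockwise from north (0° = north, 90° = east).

The pressure-gradient force points toward the west (bearing 270°).
Geostrophic balance: in the Northern Hemisphere the Coriolis force deflects motion to the right, so the geostrophic wind blows 90° to the right of the pressure-gradient force (low pressure on the left).
Rotating 270° by 90° clockwise gives 000° — the wind blows toward the north.

000°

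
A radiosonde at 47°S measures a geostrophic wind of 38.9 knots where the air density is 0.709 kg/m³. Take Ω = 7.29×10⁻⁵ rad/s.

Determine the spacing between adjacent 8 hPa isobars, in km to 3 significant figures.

529 km

Coriolis parameter at 47°S:
f = 2Ω sin φ = 2 × 7.29×10⁻⁵ × sin 47° = 1.07×10⁻⁴ s⁻¹
Wind speed in SI: 38.9 knots = 20.0 m/s
Geostrophic balance rearranged: |∂P/∂n| = f ρ V_g
|∂P/∂n| = 1.07×10⁻⁴ × 0.709 × 20.0 = 1.51×10⁻³ Pa/m
Isobar spacing: Δn = ΔP/|∂P/∂n| = 800 Pa / 1.51×10⁻³ Pa/m = 528775 m ≈ 529 km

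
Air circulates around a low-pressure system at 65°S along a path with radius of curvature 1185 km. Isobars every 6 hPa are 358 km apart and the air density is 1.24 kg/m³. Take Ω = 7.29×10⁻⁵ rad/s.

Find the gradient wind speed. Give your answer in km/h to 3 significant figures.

34.7 km/h

Coriolis parameter at 65°S:
f = 2Ω sin φ = 2 × 7.29×10⁻⁵ × sin 65° = 1.32×10⁻⁴ s⁻¹
Pressure gradient: |∂P/∂n| = 600 Pa / 358000 m = 1.68×10⁻³ Pa/m
Geostrophic speed: V_g = |∂P/∂n|/(fρ) = 1.68×10⁻³/(1.32×10⁻⁴ × 1.24) = 10.2 m/s
Around a low, centrifugal force acts outward with Coriolis, so pressure-gradient force balances both:
(1/ρ)|∂P/∂n| = fV + V²/R  →  V² + fR·V − fR·V_g = 0
With fR = 1.32×10⁻⁴ × 1185×10³ m = 157 m/s:
V = [−fR + √((fR)² + 4 fR V_g)]/2 = [−157 + √(157² + 4×157×10.2)]/2 = 9.64 m/s
Subgeostrophic (V < V_g = 10.2 m/s), as expected around a low.
Converting: 9.64 m/s × 3.6 = 34.7 km/h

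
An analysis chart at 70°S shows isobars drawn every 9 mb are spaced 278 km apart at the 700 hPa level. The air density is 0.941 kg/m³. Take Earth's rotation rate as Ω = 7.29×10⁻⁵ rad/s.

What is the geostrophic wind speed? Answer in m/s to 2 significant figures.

Coriolis parameter at 70°S:
f = 2Ω sin φ = 2 × 7.29×10⁻⁵ × sin 70° = 1.37×10⁻⁴ s⁻¹
Pressure gradient: |∂P/∂n| = 900 Pa / 278000 m = 3.24×10⁻³ Pa/m
Geostrophic balance (pressure-gradient force = Coriolis force):
V_g = (1/(fρ)) |∂P/∂n| = 3.24×10⁻³ / (1.37×10⁻⁴ × 0.941) = 25.1 m/s

25 m/s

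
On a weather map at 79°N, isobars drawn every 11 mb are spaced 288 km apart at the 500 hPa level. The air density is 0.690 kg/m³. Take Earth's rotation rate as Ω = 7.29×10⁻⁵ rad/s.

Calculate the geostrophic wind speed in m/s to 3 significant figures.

Coriolis parameter at 79°N:
f = 2Ω sin φ = 2 × 7.29×10⁻⁵ × sin 79° = 1.43×10⁻⁴ s⁻¹
Pressure gradient: |∂P/∂n| = 1100 Pa / 288000 m = 3.82×10⁻³ Pa/m
Geostrophic balance (pressure-gradient force = Coriolis force):
V_g = (1/(fρ)) |∂P/∂n| = 3.82×10⁻³ / (1.43×10⁻⁴ × 0.690) = 38.7 m/s

38.7 m/s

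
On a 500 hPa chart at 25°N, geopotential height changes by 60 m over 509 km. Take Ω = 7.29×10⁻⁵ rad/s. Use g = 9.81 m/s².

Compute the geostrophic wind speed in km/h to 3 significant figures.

Coriolis parameter at 25°N:
f = 2Ω sin φ = 2 × 7.29×10⁻⁵ × sin 25° = 6.16×10⁻⁵ s⁻¹
Height gradient: |∂Z/∂n| = 60 m / 509000 m = 1.18×10⁻⁴
On a pressure surface, geostrophic balance gives V_g = (g/f)|∂Z/∂n|:
V_g = 9.81 × 1.18×10⁻⁴ / 6.16×10⁻⁵ = 18.8 m/s
Converting: 18.8 m/s × 3.6 = 67.6 km/h

67.6 km/h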